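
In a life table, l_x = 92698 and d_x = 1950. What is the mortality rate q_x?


q_x = d_x / l_x
= 1950 / 92698
= 0.021


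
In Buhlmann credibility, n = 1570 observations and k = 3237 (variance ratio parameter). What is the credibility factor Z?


Z = n / (n + k)
= 1570 / (1570 + 3237)
= 1570 / 4807
= 0.3266


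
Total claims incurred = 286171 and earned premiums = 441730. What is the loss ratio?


Loss ratio = claims / premiums
= 286171 / 441730
= 0.6478


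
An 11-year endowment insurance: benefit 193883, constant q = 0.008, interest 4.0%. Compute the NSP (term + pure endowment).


Term component = 13098.4018
Pure endowment = 11_p_x * v^11 * benefit = 0.915437 * 0.649581 * 193883 = 115292.5892
NSP = 128390.991


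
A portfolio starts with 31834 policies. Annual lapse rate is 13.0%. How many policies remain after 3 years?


remaining = initial * (1 - lapse)^years
= 31834 * (1 - 0.13)^3
= 31834 * 0.658503
= 20962.7845


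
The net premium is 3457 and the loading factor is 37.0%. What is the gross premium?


Gross = net * (1 + loading)
= 3457 * (1 + 0.37)
= 3457 * 1.37
= 4736.09


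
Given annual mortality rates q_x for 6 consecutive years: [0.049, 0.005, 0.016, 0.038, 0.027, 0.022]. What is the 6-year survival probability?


p_k = 1 - q_k for each year
Survival = product of (1 - q_k)
= 0.951 * 0.995 * 0.984 * 0.962 * 0.973 * 0.978
= 0.8524


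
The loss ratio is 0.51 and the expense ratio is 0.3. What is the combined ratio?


Combined ratio = loss ratio + expense ratio
= 0.51 + 0.3
= 0.81


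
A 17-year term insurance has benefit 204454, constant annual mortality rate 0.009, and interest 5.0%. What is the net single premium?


NSP = benefit * sum_{k=0}^{n-1} k_p_x * q * v^(k+1)
With constant q=0.009, v=0.952381
Sum = 0.09547
NSP = 204454 * 0.09547
= 19519.2607


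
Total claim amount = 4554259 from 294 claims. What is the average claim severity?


severity = total / number
= 4554259 / 294
= 15490.6769


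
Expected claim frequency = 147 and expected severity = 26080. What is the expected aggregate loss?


E[S] = E[N] * E[X]
= 147 * 26080
= 3.8338e+06


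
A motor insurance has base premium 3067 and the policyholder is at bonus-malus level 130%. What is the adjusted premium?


adjusted = base * BM_level / 100
= 3067 * 130 / 100
= 3067 * 1.3
= 3987.1


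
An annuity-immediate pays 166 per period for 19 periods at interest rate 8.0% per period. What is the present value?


PV = PMT * (1 - (1+i)^(-n)) / i
= 166 * (1 - (1+0.08)^(-19)) / 0.08
= 166 * (1 - 0.231712) / 0.08
= 166 * 9.603599
= 1594.1975


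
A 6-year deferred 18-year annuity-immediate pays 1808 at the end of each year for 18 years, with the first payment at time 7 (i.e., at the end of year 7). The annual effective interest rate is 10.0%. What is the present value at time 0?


PV at time 6 of the 18-year annuity-immediate:
a_n = 1808 * (1-(1+0.1)^(-18))/0.1 = 14828.1531
Discount back 6 years to time 0:
PV = 14828.1531 * (1+0.1)^(-6)
= 14828.1531 * 0.564474
= 8370.1058


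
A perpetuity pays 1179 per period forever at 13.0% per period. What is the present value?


PV = PMT / i
= 1179 / 0.13
= 9069.2308


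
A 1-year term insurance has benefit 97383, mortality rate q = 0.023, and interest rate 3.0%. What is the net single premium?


NSP = benefit * q * v
v = 1/(1+i) = 0.970874
NSP = 97383 * 0.023 * 0.970874
= 2174.5718


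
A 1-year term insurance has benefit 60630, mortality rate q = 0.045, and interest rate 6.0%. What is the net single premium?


NSP = benefit * q * v
v = 1/(1+i) = 0.943396
NSP = 60630 * 0.045 * 0.943396
= 2573.9151


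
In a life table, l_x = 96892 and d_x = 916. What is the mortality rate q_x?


q_x = d_x / l_x
= 916 / 96892
= 0.0095


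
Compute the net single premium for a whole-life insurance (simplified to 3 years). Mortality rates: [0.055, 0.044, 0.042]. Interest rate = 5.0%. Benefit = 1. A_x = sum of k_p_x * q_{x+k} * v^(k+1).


v = 0.952381
Year 0: k_p_x=1.0, q=0.055, term=0.052381
Year 1: k_p_x=0.945, q=0.044, term=0.037714
Year 2: k_p_x=0.90342, q=0.042, term=0.032777
A_x = 0.1229


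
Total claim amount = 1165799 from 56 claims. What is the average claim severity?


severity = total / number
= 1165799 / 56
= 20817.8393


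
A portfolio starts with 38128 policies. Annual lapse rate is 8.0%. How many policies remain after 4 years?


remaining = initial * (1 - lapse)^years
= 38128 * (1 - 0.08)^4
= 38128 * 0.716393
= 27314.6308


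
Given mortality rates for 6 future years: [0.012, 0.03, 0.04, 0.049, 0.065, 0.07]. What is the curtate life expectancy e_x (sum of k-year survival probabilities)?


e_x = sum_{k=1}^{n} k_p_x
k_p_x values:
  1_p_x = 0.988
  2_p_x = 0.95836
  3_p_x = 0.920026
  4_p_x = 0.874944
  5_p_x = 0.818073
  6_p_x = 0.760808
e_x = 5.3202


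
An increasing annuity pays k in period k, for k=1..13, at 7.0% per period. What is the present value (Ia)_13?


(Ia)_n = sum_{k=1}^{n} k * v^k, v = 1/(1+i)
v = 0.934579
Sum computed term by term:
(Ia)_13 = 50.6878


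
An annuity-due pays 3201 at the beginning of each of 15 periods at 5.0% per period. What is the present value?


PV_due = PMT * (1-(1+i)^(-n))/i * (1+i)
PV_immediate = 33225.2854
PV_due = 33225.2854 * 1.05
= 34886.5496


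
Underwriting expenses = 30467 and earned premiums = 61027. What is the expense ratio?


Expense ratio = expenses / premiums
= 30467 / 61027
= 0.4992


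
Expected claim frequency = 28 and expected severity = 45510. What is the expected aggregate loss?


E[S] = E[N] * E[X]
= 28 * 45510
= 1.2743e+06


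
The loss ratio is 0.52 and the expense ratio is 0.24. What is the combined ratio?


Combined ratio = loss ratio + expense ratio
= 0.52 + 0.24
= 0.76


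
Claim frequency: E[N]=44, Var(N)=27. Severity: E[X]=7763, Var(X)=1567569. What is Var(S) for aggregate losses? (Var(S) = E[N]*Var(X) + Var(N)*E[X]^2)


Var(S) = E[N]*Var(X) + Var(N)*E[X]^2
= 44*1567569 + 27*7763^2
= 68973036 + 1627132563
= 1.6961e+09


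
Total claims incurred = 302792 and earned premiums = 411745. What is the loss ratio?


Loss ratio = claims / premiums
= 302792 / 411745
= 0.7354


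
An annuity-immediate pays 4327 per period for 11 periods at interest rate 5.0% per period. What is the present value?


PV = PMT * (1 - (1+i)^(-n)) / i
= 4327 * (1 - (1+0.05)^(-11)) / 0.05
= 4327 * (1 - 0.584679) / 0.05
= 4327 * 8.306414
= 35941.8543


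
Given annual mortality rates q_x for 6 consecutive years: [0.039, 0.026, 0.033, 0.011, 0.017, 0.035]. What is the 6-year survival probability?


p_k = 1 - q_k for each year
Survival = product of (1 - q_k)
= 0.961 * 0.974 * 0.967 * 0.989 * 0.983 * 0.965
= 0.8492


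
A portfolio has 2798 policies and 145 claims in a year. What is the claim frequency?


frequency = claims / policies
= 145 / 2798
= 0.0518


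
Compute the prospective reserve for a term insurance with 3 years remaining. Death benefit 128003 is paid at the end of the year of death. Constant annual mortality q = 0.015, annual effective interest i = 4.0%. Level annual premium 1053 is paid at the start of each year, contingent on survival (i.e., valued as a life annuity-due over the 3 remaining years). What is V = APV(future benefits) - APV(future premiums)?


v = 1/(1+i) = 0.961538
APV(future benefits) per unit = sum_{k=0}^{2} k_p_x * q * v^(k+1) = 0.041021
APV(future benefits) = 128003 * 0.041021 = 5250.8485
Life annuity-due factor ä_{x:3} = sum_{k=0}^{2} k_p_x * v^k = 2.844143
APV(future premiums) = 1053 * 2.844143 = 2994.8825
V = 5250.8485 - 2994.8825
= 2255.966


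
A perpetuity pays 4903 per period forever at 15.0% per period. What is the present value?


PV = PMT / i
= 4903 / 0.15
= 32686.6667


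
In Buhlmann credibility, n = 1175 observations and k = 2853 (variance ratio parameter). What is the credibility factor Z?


Z = n / (n + k)
= 1175 / (1175 + 2853)
= 1175 / 4028
= 0.2917


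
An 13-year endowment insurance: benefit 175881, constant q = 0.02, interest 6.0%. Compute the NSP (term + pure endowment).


Term component = 28116.8773
Pure endowment = 13_p_x * v^13 * benefit = 0.769022 * 0.468839 * 175881 = 63413.4909
NSP = 91530.3682


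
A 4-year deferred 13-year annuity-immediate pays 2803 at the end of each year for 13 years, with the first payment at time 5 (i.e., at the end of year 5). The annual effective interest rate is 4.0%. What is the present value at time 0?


PV at time 4 of the 13-year annuity-immediate:
a_n = 2803 * (1-(1+0.04)^(-13))/0.04 = 27989.7709
Discount back 4 years to time 0:
PV = 27989.7709 * (1+0.04)^(-4)
= 27989.7709 * 0.854804
= 23925.7735


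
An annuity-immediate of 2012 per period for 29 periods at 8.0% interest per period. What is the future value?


FV = PMT * ((1+i)^n - 1) / i
= 2012 * ((1.08)^29 - 1) / 0.08
= 2012 * (9.317275 - 1) / 0.08
= 209179.4637


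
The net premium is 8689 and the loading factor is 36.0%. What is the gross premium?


Gross = net * (1 + loading)
= 8689 * (1 + 0.36)
= 8689 * 1.36
= 11817.04


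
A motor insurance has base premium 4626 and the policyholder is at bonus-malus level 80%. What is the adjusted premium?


adjusted = base * BM_level / 100
= 4626 * 80 / 100
= 4626 * 0.8
= 3700.8


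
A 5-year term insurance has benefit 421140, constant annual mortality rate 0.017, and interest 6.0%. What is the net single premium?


NSP = benefit * sum_{k=0}^{n-1} k_p_x * q * v^(k+1)
With constant q=0.017, v=0.943396
Sum = 0.069355
NSP = 421140 * 0.069355
= 29208.0015


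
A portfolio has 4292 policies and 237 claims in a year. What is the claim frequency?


frequency = claims / policies
= 237 / 4292
= 0.0552


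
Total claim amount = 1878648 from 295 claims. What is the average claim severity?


severity = total / number
= 1878648 / 295
= 6368.2983


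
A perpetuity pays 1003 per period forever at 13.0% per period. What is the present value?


PV = PMT / i
= 1003 / 0.13
= 7715.3846


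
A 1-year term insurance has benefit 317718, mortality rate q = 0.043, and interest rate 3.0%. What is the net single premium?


NSP = benefit * q * v
v = 1/(1+i) = 0.970874
NSP = 317718 * 0.043 * 0.970874
= 13263.9553


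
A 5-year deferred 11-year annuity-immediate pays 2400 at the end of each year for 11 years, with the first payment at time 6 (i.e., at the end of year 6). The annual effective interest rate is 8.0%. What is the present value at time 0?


PV at time 5 of the 11-year annuity-immediate:
a_n = 2400 * (1-(1+0.08)^(-11))/0.08 = 17133.5142
Discount back 5 years to time 0:
PV = 17133.5142 * (1+0.08)^(-5)
= 17133.5142 * 0.680583
= 11660.7819


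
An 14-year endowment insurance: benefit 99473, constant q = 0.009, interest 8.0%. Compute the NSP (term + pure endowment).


Term component = 7041.5047
Pure endowment = 14_p_x * v^14 * benefit = 0.881112 * 0.340461 * 99473 = 29840.3424
NSP = 36881.8471


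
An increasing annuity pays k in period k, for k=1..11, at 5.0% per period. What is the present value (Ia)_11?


(Ia)_n = sum_{k=1}^{n} k * v^k, v = 1/(1+i)
v = 0.952381
Sum computed term by term:
(Ia)_11 = 45.8053


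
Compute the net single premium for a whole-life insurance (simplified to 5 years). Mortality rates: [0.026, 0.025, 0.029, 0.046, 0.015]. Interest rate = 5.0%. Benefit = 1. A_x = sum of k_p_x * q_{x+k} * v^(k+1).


v = 0.952381
Year 0: k_p_x=1.0, q=0.026, term=0.024762
Year 1: k_p_x=0.974, q=0.025, term=0.022086
Year 2: k_p_x=0.94965, q=0.029, term=0.02379
Year 3: k_p_x=0.92211, q=0.046, term=0.034897
Year 4: k_p_x=0.879693, q=0.015, term=0.010339
A_x = 0.1159


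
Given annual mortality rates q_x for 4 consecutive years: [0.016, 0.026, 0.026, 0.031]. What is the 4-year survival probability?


p_k = 1 - q_k for each year
Survival = product of (1 - q_k)
= 0.984 * 0.974 * 0.974 * 0.969
= 0.9046


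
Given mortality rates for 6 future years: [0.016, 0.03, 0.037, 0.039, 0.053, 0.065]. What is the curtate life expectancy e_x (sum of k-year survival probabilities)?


e_x = sum_{k=1}^{n} k_p_x
k_p_x values:
  1_p_x = 0.984
  2_p_x = 0.95448
  3_p_x = 0.919164
  4_p_x = 0.883317
  5_p_x = 0.836501
  6_p_x = 0.782128
e_x = 5.3596


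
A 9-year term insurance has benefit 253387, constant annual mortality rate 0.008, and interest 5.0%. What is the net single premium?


NSP = benefit * sum_{k=0}^{n-1} k_p_x * q * v^(k+1)
With constant q=0.008, v=0.952381
Sum = 0.05522
NSP = 253387 * 0.05522
= 13992.035


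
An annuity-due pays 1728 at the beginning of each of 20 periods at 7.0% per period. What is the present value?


PV_due = PMT * (1-(1+i)^(-n))/i * (1+i)
PV_immediate = 18306.4566
PV_due = 18306.4566 * 1.07
= 19587.9086


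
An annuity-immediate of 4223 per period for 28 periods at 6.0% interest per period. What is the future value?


FV = PMT * ((1+i)^n - 1) / i
= 4223 * ((1.06)^28 - 1) / 0.06
= 4223 * (5.111687 - 1) / 0.06
= 289394.2154


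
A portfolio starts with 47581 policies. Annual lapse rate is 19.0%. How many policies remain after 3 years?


remaining = initial * (1 - lapse)^years
= 47581 * (1 - 0.19)^3
= 47581 * 0.531441
= 25286.4942


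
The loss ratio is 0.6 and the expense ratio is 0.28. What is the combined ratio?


Combined ratio = loss ratio + expense ratio
= 0.6 + 0.28
= 0.88


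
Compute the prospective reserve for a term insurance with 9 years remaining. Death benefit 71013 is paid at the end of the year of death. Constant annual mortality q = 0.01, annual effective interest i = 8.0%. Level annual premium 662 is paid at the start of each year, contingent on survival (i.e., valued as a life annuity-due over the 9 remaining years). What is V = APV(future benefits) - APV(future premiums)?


v = 1/(1+i) = 0.925926
APV(future benefits) per unit = sum_{k=0}^{8} k_p_x * q * v^(k+1) = 0.060335
APV(future benefits) = 71013 * 0.060335 = 4284.561
Life annuity-due factor ä_{x:9} = sum_{k=0}^{8} k_p_x * v^k = 6.516167
APV(future premiums) = 662 * 6.516167 = 4313.7027
V = 4284.561 - 4313.7027
= -29.1417


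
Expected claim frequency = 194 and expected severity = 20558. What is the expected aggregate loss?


E[S] = E[N] * E[X]
= 194 * 20558
= 3.9883e+06


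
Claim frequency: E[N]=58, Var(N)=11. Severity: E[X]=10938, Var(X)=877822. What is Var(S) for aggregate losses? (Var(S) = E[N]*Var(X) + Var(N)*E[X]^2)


Var(S) = E[N]*Var(X) + Var(N)*E[X]^2
= 58*877822 + 11*10938^2
= 50913676 + 1316038284
= 1.3670e+09


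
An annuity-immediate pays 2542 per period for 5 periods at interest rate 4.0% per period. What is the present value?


PV = PMT * (1 - (1+i)^(-n)) / i
= 2542 * (1 - (1+0.04)^(-5)) / 0.04
= 2542 * (1 - 0.821927) / 0.04
= 2542 * 4.451822
= 11316.5324


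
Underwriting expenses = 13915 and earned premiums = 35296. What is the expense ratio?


Expense ratio = expenses / premiums
= 13915 / 35296
= 0.3942


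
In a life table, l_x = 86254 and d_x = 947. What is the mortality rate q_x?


q_x = d_x / l_x
= 947 / 86254
= 0.011


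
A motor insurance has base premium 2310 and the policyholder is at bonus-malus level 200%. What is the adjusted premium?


adjusted = base * BM_level / 100
= 2310 * 200 / 100
= 2310 * 2.0
= 4620.0


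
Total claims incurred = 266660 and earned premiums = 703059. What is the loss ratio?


Loss ratio = claims / premiums
= 266660 / 703059
= 0.3793


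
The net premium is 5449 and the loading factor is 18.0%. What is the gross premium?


Gross = net * (1 + loading)
= 5449 * (1 + 0.18)
= 5449 * 1.18
= 6429.82


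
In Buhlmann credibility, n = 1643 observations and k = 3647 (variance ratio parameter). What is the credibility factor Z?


Z = n / (n + k)
= 1643 / (1643 + 3647)
= 1643 / 5290
= 0.3106


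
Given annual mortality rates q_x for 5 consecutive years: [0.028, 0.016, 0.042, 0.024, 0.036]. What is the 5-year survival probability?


p_k = 1 - q_k for each year
Survival = product of (1 - q_k)
= 0.972 * 0.984 * 0.958 * 0.976 * 0.964
= 0.8621


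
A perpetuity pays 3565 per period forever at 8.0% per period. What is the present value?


PV = PMT / i
= 3565 / 0.08
= 44562.5


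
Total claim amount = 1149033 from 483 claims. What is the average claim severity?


severity = total / number
= 1149033 / 483
= 2378.9503


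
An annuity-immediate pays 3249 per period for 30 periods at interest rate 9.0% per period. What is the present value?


PV = PMT * (1 - (1+i)^(-n)) / i
= 3249 * (1 - (1+0.09)^(-30)) / 0.09
= 3249 * (1 - 0.075371) / 0.09
= 3249 * 10.273654
= 33379.102


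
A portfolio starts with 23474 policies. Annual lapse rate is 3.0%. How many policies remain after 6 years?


remaining = initial * (1 - lapse)^years
= 23474 * (1 - 0.03)^6
= 23474 * 0.832972
= 19553.1848


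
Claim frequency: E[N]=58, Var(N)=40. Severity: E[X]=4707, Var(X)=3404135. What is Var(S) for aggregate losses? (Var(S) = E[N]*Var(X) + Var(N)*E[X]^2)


Var(S) = E[N]*Var(X) + Var(N)*E[X]^2
= 58*3404135 + 40*4707^2
= 197439830 + 886233960
= 1.0837e+09


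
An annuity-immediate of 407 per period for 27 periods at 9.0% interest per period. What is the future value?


FV = PMT * ((1+i)^n - 1) / i
= 407 * ((1.09)^27 - 1) / 0.09
= 407 * (10.245082 - 1) / 0.09
= 41808.3159


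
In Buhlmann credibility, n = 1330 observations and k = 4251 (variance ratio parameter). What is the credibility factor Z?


Z = n / (n + k)
= 1330 / (1330 + 4251)
= 1330 / 5581
= 0.2383


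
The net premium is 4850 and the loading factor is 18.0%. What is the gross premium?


Gross = net * (1 + loading)
= 4850 * (1 + 0.18)
= 4850 * 1.18
= 5723.0


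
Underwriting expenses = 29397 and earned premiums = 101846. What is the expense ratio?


Expense ratio = expenses / premiums
= 29397 / 101846
= 0.2886


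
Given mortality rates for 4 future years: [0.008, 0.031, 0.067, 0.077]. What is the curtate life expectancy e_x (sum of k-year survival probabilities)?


e_x = sum_{k=1}^{n} k_p_x
k_p_x values:
  1_p_x = 0.992
  2_p_x = 0.961248
  3_p_x = 0.896844
  4_p_x = 0.827787
e_x = 3.6779


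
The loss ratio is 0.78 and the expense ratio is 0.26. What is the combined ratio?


Combined ratio = loss ratio + expense ratio
= 0.78 + 0.26
= 1.04


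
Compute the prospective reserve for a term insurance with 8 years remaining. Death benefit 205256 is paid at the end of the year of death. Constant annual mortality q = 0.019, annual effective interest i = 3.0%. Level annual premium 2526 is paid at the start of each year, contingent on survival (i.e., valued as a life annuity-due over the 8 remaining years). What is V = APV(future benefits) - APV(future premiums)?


v = 1/(1+i) = 0.970874
APV(future benefits) per unit = sum_{k=0}^{7} k_p_x * q * v^(k+1) = 0.125205
APV(future benefits) = 205256 * 0.125205 = 25699.1282
Life annuity-due factor ä_{x:8} = sum_{k=0}^{7} k_p_x * v^k = 6.787442
APV(future premiums) = 2526 * 6.787442 = 17145.0794
V = 25699.1282 - 17145.0794
= 8554.0489


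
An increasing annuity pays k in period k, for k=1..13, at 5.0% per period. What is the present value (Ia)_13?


(Ia)_n = sum_{k=1}^{n} k * v^k, v = 1/(1+i)
v = 0.952381
Sum computed term by term:
(Ia)_13 = 59.3815


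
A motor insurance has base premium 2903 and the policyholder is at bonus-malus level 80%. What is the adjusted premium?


adjusted = base * BM_level / 100
= 2903 * 80 / 100
= 2903 * 0.8
= 2322.4


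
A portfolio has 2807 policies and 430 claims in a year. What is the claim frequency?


frequency = claims / policies
= 430 / 2807
= 0.1532


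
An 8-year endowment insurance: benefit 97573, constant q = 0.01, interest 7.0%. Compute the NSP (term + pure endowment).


Term component = 5646.4786
Pure endowment = 8_p_x * v^8 * benefit = 0.922745 * 0.582009 * 97573 = 52401.1711
NSP = 58047.6498


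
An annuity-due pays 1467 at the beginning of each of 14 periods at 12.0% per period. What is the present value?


PV_due = PMT * (1-(1+i)^(-n))/i * (1+i)
PV_immediate = 9723.5228
PV_due = 9723.5228 * 1.12
= 10890.3455


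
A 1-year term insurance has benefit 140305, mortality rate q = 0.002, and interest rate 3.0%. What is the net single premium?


NSP = benefit * q * v
v = 1/(1+i) = 0.970874
NSP = 140305 * 0.002 * 0.970874
= 272.4369


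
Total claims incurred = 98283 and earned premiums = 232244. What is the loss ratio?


Loss ratio = claims / premiums
= 98283 / 232244
= 0.4232


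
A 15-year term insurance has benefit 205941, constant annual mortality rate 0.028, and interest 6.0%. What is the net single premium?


NSP = benefit * sum_{k=0}^{n-1} k_p_x * q * v^(k+1)
With constant q=0.028, v=0.943396
Sum = 0.231469
NSP = 205941 * 0.231469
= 47669.0374


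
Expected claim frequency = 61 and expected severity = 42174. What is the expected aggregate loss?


E[S] = E[N] * E[X]
= 61 * 42174
= 2.5726e+06


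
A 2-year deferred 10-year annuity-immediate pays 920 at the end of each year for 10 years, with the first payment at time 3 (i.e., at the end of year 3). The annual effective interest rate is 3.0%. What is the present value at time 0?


PV at time 2 of the 10-year annuity-immediate:
a_n = 920 * (1-(1+0.03)^(-10))/0.03 = 7847.7866
Discount back 2 years to time 0:
PV = 7847.7866 * (1+0.03)^(-2)
= 7847.7866 * 0.942596
= 7397.2916


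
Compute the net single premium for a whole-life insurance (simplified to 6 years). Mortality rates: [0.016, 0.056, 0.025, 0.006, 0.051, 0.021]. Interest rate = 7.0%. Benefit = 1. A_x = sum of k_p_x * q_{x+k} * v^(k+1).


v = 0.934579
Year 0: k_p_x=1.0, q=0.016, term=0.014953
Year 1: k_p_x=0.984, q=0.056, term=0.04813
Year 2: k_p_x=0.928896, q=0.025, term=0.018956
Year 3: k_p_x=0.905674, q=0.006, term=0.004146
Year 4: k_p_x=0.90024, q=0.051, term=0.032735
Year 5: k_p_x=0.854327, q=0.021, term=0.011955
A_x = 0.1309


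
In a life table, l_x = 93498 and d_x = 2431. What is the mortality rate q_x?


q_x = d_x / l_x
= 2431 / 93498
= 0.026


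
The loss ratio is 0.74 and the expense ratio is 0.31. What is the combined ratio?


Combined ratio = loss ratio + expense ratio
= 0.74 + 0.31
= 1.05


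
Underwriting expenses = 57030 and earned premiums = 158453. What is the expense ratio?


Expense ratio = expenses / premiums
= 57030 / 158453
= 0.3599


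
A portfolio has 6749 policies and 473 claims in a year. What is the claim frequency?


frequency = claims / policies
= 473 / 6749
= 0.0701


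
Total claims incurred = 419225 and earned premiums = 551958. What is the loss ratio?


Loss ratio = claims / premiums
= 419225 / 551958
= 0.7595


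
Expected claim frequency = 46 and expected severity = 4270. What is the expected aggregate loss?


E[S] = E[N] * E[X]
= 46 * 4270
= 196420


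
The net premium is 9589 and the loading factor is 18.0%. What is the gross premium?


Gross = net * (1 + loading)
= 9589 * (1 + 0.18)
= 9589 * 1.18
= 11315.02


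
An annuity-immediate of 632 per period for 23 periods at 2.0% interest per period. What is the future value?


FV = PMT * ((1+i)^n - 1) / i
= 632 * ((1.02)^23 - 1) / 0.02
= 632 * (1.576899 - 1) / 0.02
= 18230.0167


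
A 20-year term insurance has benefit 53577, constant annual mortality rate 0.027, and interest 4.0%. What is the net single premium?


NSP = benefit * sum_{k=0}^{n-1} k_p_x * q * v^(k+1)
With constant q=0.027, v=0.961538
Sum = 0.2966
NSP = 53577 * 0.2966
= 15890.9608


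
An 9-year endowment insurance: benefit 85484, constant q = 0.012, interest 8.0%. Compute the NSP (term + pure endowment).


Term component = 6146.5518
Pure endowment = 9_p_x * v^9 * benefit = 0.897041 * 0.500249 * 85484 = 38360.4363
NSP = 44506.988


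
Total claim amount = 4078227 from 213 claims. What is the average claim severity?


severity = total / number
= 4078227 / 213
= 19146.6056


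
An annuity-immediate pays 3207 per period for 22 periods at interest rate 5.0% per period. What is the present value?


PV = PMT * (1 - (1+i)^(-n)) / i
= 3207 * (1 - (1+0.05)^(-22)) / 0.05
= 3207 * (1 - 0.34185) / 0.05
= 3207 * 13.163003
= 42213.7493


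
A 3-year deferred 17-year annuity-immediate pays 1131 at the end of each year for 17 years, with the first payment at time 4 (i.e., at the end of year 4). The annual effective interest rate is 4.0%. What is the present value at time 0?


PV at time 3 of the 17-year annuity-immediate:
a_n = 1131 * (1-(1+0.04)^(-17))/0.04 = 13759.3715
Discount back 3 years to time 0:
PV = 13759.3715 * (1+0.04)^(-3)
= 13759.3715 * 0.888996
= 12232.0311


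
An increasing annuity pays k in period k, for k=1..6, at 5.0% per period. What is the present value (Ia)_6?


(Ia)_n = sum_{k=1}^{n} k * v^k, v = 1/(1+i)
v = 0.952381
Sum computed term by term:
(Ia)_6 = 17.0437


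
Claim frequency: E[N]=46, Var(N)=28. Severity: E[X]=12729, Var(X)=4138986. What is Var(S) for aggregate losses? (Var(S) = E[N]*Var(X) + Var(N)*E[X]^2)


Var(S) = E[N]*Var(X) + Var(N)*E[X]^2
= 46*4138986 + 28*12729^2
= 190393356 + 4536768348
= 4.7272e+09


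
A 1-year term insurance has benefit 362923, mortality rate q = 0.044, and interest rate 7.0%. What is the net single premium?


NSP = benefit * q * v
v = 1/(1+i) = 0.934579
NSP = 362923 * 0.044 * 0.934579
= 14923.9364


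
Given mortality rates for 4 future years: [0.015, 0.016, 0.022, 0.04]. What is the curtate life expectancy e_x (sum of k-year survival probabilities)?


e_x = sum_{k=1}^{n} k_p_x
k_p_x values:
  1_p_x = 0.985
  2_p_x = 0.96924
  3_p_x = 0.947917
  4_p_x = 0.91
e_x = 3.8122


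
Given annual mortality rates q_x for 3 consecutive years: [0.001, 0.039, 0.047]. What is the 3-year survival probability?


p_k = 1 - q_k for each year
Survival = product of (1 - q_k)
= 0.999 * 0.961 * 0.953
= 0.9149


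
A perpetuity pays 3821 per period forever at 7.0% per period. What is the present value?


PV = PMT / i
= 3821 / 0.07
= 54585.7143


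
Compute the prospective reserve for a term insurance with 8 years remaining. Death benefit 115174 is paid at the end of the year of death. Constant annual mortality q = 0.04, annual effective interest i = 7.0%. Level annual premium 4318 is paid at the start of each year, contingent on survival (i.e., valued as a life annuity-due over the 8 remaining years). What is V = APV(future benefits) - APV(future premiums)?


v = 1/(1+i) = 0.934579
APV(future benefits) per unit = sum_{k=0}^{7} k_p_x * q * v^(k+1) = 0.210962
APV(future benefits) = 115174 * 0.210962 = 24297.3038
Life annuity-due factor ä_{x:8} = sum_{k=0}^{7} k_p_x * v^k = 5.643226
APV(future premiums) = 4318 * 5.643226 = 24367.4485
V = 24297.3038 - 24367.4485
= -70.1448


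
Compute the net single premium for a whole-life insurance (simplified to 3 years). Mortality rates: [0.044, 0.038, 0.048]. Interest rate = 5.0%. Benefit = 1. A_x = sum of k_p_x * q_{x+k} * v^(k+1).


v = 0.952381
Year 0: k_p_x=1.0, q=0.044, term=0.041905
Year 1: k_p_x=0.956, q=0.038, term=0.032951
Year 2: k_p_x=0.919672, q=0.048, term=0.038133
A_x = 0.113


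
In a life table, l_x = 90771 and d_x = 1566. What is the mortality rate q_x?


q_x = d_x / l_x
= 1566 / 90771
= 0.0173


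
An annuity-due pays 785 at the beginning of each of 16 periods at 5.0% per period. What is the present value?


PV_due = PMT * (1-(1+i)^(-n))/i * (1+i)
PV_immediate = 8507.6491
PV_due = 8507.6491 * 1.05
= 8933.0316


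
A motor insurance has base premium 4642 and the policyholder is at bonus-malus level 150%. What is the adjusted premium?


adjusted = base * BM_level / 100
= 4642 * 150 / 100
= 4642 * 1.5
= 6963.0


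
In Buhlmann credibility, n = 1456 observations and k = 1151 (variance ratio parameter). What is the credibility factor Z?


Z = n / (n + k)
= 1456 / (1456 + 1151)
= 1456 / 2607
= 0.5585


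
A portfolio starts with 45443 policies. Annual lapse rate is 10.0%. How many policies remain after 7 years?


remaining = initial * (1 - lapse)^years
= 45443 * (1 - 0.1)^7
= 45443 * 0.478297
= 21735.246


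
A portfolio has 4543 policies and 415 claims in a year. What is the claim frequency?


frequency = claims / policies
= 415 / 4543
= 0.0913


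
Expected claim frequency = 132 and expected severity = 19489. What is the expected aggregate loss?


E[S] = E[N] * E[X]
= 132 * 19489
= 2.5725e+06


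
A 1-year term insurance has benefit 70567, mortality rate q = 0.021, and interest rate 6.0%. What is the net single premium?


NSP = benefit * q * v
v = 1/(1+i) = 0.943396
NSP = 70567 * 0.021 * 0.943396
= 1398.0255


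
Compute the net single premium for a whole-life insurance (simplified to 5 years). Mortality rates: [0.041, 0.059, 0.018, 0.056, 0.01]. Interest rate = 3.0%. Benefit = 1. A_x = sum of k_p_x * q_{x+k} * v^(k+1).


v = 0.970874
Year 0: k_p_x=1.0, q=0.041, term=0.039806
Year 1: k_p_x=0.959, q=0.059, term=0.053333
Year 2: k_p_x=0.902419, q=0.018, term=0.014865
Year 3: k_p_x=0.886175, q=0.056, term=0.044092
Year 4: k_p_x=0.83655, q=0.01, term=0.007216
A_x = 0.1593


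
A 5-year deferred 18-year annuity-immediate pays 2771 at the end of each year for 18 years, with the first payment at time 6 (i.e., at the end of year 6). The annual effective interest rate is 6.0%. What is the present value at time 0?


PV at time 5 of the 18-year annuity-immediate:
a_n = 2771 * (1-(1+0.06)^(-18))/0.06 = 30003.2892
Discount back 5 years to time 0:
PV = 30003.2892 * (1+0.06)^(-5)
= 30003.2892 * 0.747258
= 22420.2031


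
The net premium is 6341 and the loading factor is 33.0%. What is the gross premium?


Gross = net * (1 + loading)
= 6341 * (1 + 0.33)
= 6341 * 1.33
= 8433.53


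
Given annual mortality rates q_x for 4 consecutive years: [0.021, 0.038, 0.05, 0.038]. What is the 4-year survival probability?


p_k = 1 - q_k for each year
Survival = product of (1 - q_k)
= 0.979 * 0.962 * 0.95 * 0.962
= 0.8607


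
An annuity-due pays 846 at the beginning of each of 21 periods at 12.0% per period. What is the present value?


PV_due = PMT * (1-(1+i)^(-n))/i * (1+i)
PV_immediate = 6397.4547
PV_due = 6397.4547 * 1.12
= 7165.1493


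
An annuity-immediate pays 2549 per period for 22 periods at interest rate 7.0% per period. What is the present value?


PV = PMT * (1 - (1+i)^(-n)) / i
= 2549 * (1 - (1+0.07)^(-22)) / 0.07
= 2549 * (1 - 0.225713) / 0.07
= 2549 * 11.06124
= 28195.102


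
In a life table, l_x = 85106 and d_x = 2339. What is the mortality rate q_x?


q_x = d_x / l_x
= 2339 / 85106
= 0.0275


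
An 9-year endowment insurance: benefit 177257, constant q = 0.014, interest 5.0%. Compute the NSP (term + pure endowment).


Term component = 16758.8885
Pure endowment = 9_p_x * v^9 * benefit = 0.88083 * 0.644609 * 177257 = 100644.9382
NSP = 117403.8267


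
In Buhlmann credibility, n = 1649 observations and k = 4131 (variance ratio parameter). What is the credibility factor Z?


Z = n / (n + k)
= 1649 / (1649 + 4131)
= 1649 / 5780
= 0.2853


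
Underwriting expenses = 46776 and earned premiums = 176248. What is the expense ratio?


Expense ratio = expenses / premiums
= 46776 / 176248
= 0.2654


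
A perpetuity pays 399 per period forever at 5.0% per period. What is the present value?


PV = PMT / i
= 399 / 0.05
= 7980.0


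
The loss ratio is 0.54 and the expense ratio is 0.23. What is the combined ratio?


Combined ratio = loss ratio + expense ratio
= 0.54 + 0.23
= 0.77


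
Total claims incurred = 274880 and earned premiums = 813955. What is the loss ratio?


Loss ratio = claims / premiums
= 274880 / 813955
= 0.3377


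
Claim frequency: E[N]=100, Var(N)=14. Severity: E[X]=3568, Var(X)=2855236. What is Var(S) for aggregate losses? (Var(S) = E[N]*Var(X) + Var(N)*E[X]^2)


Var(S) = E[N]*Var(X) + Var(N)*E[X]^2
= 100*2855236 + 14*3568^2
= 285523600 + 178228736
= 4.6375e+08


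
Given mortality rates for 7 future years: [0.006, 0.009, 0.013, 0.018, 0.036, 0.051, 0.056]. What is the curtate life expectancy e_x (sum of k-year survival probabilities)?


e_x = sum_{k=1}^{n} k_p_x
k_p_x values:
  1_p_x = 0.994
  2_p_x = 0.985054
  3_p_x = 0.972248
  4_p_x = 0.954748
  5_p_x = 0.920377
  6_p_x = 0.873438
  7_p_x = 0.824525
e_x = 6.5244


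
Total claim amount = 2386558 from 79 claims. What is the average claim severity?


severity = total / number
= 2386558 / 79
= 30209.5949


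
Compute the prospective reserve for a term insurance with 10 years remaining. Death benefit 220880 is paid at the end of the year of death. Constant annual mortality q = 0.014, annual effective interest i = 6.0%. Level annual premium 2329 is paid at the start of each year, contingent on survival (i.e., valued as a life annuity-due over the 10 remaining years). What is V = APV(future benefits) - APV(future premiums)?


v = 1/(1+i) = 0.943396
APV(future benefits) per unit = sum_{k=0}^{9} k_p_x * q * v^(k+1) = 0.097439
APV(future benefits) = 220880 * 0.097439 = 21522.3336
Life annuity-due factor ä_{x:10} = sum_{k=0}^{9} k_p_x * v^k = 7.377527
APV(future premiums) = 2329 * 7.377527 = 17182.2599
V = 21522.3336 - 17182.2599
= 4340.0737


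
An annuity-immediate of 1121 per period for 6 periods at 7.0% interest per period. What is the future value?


FV = PMT * ((1+i)^n - 1) / i
= 1121 * ((1.07)^6 - 1) / 0.07
= 1121 * (1.50073 - 1) / 0.07
= 8018.8389


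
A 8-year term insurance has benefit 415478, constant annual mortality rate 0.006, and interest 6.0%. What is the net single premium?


NSP = benefit * sum_{k=0}^{n-1} k_p_x * q * v^(k+1)
With constant q=0.006, v=0.943396
Sum = 0.036553
NSP = 415478 * 0.036553
= 15186.7982


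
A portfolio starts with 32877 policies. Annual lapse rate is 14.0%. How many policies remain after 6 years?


remaining = initial * (1 - lapse)^years
= 32877 * (1 - 0.14)^6
= 32877 * 0.404567
= 13300.957


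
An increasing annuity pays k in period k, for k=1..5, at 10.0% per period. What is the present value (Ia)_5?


(Ia)_n = sum_{k=1}^{n} k * v^k, v = 1/(1+i)
v = 0.909091
Sum computed term by term:
(Ia)_5 = 10.6526


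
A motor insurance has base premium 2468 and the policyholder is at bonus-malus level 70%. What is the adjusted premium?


adjusted = base * BM_level / 100
= 2468 * 70 / 100
= 2468 * 0.7
= 1727.6


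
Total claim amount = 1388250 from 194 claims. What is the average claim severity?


severity = total / number
= 1388250 / 194
= 7155.9278


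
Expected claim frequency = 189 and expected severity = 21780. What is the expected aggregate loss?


E[S] = E[N] * E[X]
= 189 * 21780
= 4.1164e+06


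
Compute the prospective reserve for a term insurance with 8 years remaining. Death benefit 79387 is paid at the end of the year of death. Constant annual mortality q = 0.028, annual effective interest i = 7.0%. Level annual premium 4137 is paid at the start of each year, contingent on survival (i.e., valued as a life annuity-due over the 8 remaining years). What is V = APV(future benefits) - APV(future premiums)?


v = 1/(1+i) = 0.934579
APV(future benefits) per unit = sum_{k=0}^{7} k_p_x * q * v^(k+1) = 0.153222
APV(future benefits) = 79387 * 0.153222 = 12163.8044
Life annuity-due factor ä_{x:8} = sum_{k=0}^{7} k_p_x * v^k = 5.855255
APV(future premiums) = 4137 * 5.855255 = 24223.1882
V = 12163.8044 - 24223.1882
= -12059.3838


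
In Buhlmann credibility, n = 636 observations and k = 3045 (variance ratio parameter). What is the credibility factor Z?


Z = n / (n + k)
= 636 / (636 + 3045)
= 636 / 3681
= 0.1728


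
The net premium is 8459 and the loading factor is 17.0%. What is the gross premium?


Gross = net * (1 + loading)
= 8459 * (1 + 0.17)
= 8459 * 1.17
= 9897.03


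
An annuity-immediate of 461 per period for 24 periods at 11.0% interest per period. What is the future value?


FV = PMT * ((1+i)^n - 1) / i
= 461 * ((1.11)^24 - 1) / 0.11
= 461 * (12.239157 - 1) / 0.11
= 47102.2835


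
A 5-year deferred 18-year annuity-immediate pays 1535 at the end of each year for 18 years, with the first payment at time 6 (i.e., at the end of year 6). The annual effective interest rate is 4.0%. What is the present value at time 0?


PV at time 5 of the 18-year annuity-immediate:
a_n = 1535 * (1-(1+0.04)^(-18))/0.04 = 19432.0209
Discount back 5 years to time 0:
PV = 19432.0209 * (1+0.04)^(-5)
= 19432.0209 * 0.821927
= 15971.7047


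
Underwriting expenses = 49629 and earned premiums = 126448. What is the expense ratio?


Expense ratio = expenses / premiums
= 49629 / 126448
= 0.3925


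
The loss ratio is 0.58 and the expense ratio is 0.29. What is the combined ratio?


Combined ratio = loss ratio + expense ratio
= 0.58 + 0.29
= 0.87


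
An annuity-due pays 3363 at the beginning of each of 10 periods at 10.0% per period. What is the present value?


PV_due = PMT * (1-(1+i)^(-n))/i * (1+i)
PV_immediate = 20664.1792
PV_due = 20664.1792 * 1.1
= 22730.5971


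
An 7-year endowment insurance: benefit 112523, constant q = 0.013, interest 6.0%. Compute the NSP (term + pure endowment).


Term component = 7878.14
Pure endowment = 7_p_x * v^7 * benefit = 0.912473 * 0.665057 * 112523 = 68284.2139
NSP = 76162.3539


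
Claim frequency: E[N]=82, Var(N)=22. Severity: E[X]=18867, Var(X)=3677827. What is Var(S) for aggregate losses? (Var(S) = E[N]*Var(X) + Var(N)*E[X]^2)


Var(S) = E[N]*Var(X) + Var(N)*E[X]^2
= 82*3677827 + 22*18867^2
= 301581814 + 7831201158
= 8.1328e+09


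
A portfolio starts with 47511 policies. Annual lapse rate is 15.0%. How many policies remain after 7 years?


remaining = initial * (1 - lapse)^years
= 47511 * (1 - 0.15)^7
= 47511 * 0.320577
= 15230.938


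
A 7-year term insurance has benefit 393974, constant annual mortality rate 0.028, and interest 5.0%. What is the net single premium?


NSP = benefit * sum_{k=0}^{n-1} k_p_x * q * v^(k+1)
With constant q=0.028, v=0.952381
Sum = 0.149851
NSP = 393974 * 0.149851
= 59037.4655


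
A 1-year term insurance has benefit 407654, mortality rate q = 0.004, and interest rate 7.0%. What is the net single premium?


NSP = benefit * q * v
v = 1/(1+i) = 0.934579
NSP = 407654 * 0.004 * 0.934579
= 1523.9402


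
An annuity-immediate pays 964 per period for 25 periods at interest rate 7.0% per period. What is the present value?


PV = PMT * (1 - (1+i)^(-n)) / i
= 964 * (1 - (1+0.07)^(-25)) / 0.07
= 964 * (1 - 0.184249) / 0.07
= 964 * 11.653583
= 11234.0542


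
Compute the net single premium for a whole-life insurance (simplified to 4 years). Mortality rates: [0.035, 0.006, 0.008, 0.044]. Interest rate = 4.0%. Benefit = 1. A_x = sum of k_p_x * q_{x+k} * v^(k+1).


v = 0.961538
Year 0: k_p_x=1.0, q=0.035, term=0.033654
Year 1: k_p_x=0.965, q=0.006, term=0.005353
Year 2: k_p_x=0.95921, q=0.008, term=0.006822
Year 3: k_p_x=0.951536, q=0.044, term=0.035789
A_x = 0.0816


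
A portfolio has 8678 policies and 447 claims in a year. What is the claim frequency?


frequency = claims / policies
= 447 / 8678
= 0.0515


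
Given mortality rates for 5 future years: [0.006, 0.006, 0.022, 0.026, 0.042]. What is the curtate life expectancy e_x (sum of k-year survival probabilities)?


e_x = sum_{k=1}^{n} k_p_x
k_p_x values:
  1_p_x = 0.994
  2_p_x = 0.988036
  3_p_x = 0.966299
  4_p_x = 0.941175
  5_p_x = 0.901646
e_x = 4.7912


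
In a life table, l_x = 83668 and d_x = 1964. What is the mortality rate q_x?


q_x = d_x / l_x
= 1964 / 83668
= 0.0235


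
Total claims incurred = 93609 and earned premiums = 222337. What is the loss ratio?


Loss ratio = claims / premiums
= 93609 / 222337
= 0.421


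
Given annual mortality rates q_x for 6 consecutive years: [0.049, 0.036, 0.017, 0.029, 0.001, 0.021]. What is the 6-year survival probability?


p_k = 1 - q_k for each year
Survival = product of (1 - q_k)
= 0.951 * 0.964 * 0.983 * 0.971 * 0.999 * 0.979
= 0.8558
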